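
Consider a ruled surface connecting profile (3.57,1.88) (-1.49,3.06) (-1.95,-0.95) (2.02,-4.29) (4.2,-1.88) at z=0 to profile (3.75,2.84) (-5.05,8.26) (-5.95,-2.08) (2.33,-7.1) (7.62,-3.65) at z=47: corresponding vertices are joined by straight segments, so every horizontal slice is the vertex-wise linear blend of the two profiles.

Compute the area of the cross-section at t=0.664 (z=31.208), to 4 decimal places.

Area at t=0.664: 81.5079

Cross-section at t=0.664: each vertex is (1-t)·p0[i] + t·p1[i].
  v1: (1-0.664)·(3.57,1.88) + 0.664·(3.75,2.84) = (3.6895,2.5174)
  v2: (1-0.664)·(-1.49,3.06) + 0.664·(-5.05,8.26) = (-3.8538,6.5128)
  v3: (1-0.664)·(-1.95,-0.95) + 0.664·(-5.95,-2.08) = (-4.6060,-1.7003)
  v4: (1-0.664)·(2.02,-4.29) + 0.664·(2.33,-7.1) = (2.2258,-6.1558)
  v5: (1-0.664)·(4.2,-1.88) + 0.664·(7.62,-3.65) = (6.4709,-3.0553)
Shoelace sum Σ(x_i·y_{i+1} − x_{i+1}·y_i):
  i=1: 3.6895·6.5128 − -3.8538·2.5174 = +33.7309 (running +33.7309)
  i=2: -3.8538·-1.7003 − -4.6060·6.5128 = +36.5507 (running +70.2816)
  i=3: -4.6060·-6.1558 − 2.2258·-1.7003 = +32.1384 (running +102.4201)
  i=4: 2.2258·-3.0553 − 6.4709·-6.1558 = +33.0331 (running +135.4532)
  i=5: 6.4709·2.5174 − 3.6895·-3.0553 = +27.5626 (running +163.0158)
Area = |Σ|/2 = |163.0158|/2 = 81.5079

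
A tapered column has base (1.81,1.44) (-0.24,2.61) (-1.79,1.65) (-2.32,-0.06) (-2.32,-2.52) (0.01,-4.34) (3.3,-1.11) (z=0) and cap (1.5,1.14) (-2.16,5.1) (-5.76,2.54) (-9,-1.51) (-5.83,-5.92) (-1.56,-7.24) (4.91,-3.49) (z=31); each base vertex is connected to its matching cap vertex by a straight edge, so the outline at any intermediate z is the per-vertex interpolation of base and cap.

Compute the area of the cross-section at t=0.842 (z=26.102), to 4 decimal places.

Area at t=0.842: 82.7832

Cross-section at t=0.842: each vertex is (1-t)·p0[i] + t·p1[i].
  v1: (1-0.842)·(1.81,1.44) + 0.842·(1.5,1.14) = (1.5490,1.1874)
  v2: (1-0.842)·(-0.24,2.61) + 0.842·(-2.16,5.1) = (-1.8566,4.7066)
  v3: (1-0.842)·(-1.79,1.65) + 0.842·(-5.76,2.54) = (-5.1327,2.3994)
  v4: (1-0.842)·(-2.32,-0.06) + 0.842·(-9,-1.51) = (-7.9446,-1.2809)
  v5: (1-0.842)·(-2.32,-2.52) + 0.842·(-5.83,-5.92) = (-5.2754,-5.3828)
  v6: (1-0.842)·(0.01,-4.34) + 0.842·(-1.56,-7.24) = (-1.3119,-6.7818)
  v7: (1-0.842)·(3.3,-1.11) + 0.842·(4.91,-3.49) = (4.6556,-3.1140)
Shoelace sum Σ(x_i·y_{i+1} − x_{i+1}·y_i):
  i=1: 1.5490·4.7066 − -1.8566·1.1874 = +9.4950 (running +9.4950)
  i=2: -1.8566·2.3994 − -5.1327·4.7066 = +19.7029 (running +29.1978)
  i=3: -5.1327·-1.2809 − -7.9446·2.3994 = +25.6365 (running +54.8344)
  i=4: -7.9446·-5.3828 − -5.2754·-1.2809 = +36.0067 (running +90.8411)
  i=5: -5.2754·-6.7818 − -1.3119·-5.3828 = +28.7149 (running +119.5560)
  i=6: -1.3119·-3.1140 − 4.6556·-6.7818 = +35.6588 (running +155.2148)
  i=7: 4.6556·1.1874 − 1.5490·-3.1140 = +10.3515 (running +165.5664)
Area = |Σ|/2 = |165.5664|/2 = 82.7832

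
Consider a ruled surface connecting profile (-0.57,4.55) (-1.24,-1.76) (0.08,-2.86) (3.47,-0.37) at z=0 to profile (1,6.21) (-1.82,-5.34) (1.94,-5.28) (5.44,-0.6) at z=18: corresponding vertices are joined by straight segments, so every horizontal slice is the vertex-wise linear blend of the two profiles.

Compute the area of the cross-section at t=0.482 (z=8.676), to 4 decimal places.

Cross-section at t=0.482: each vertex is (1-t)·p0[i] + t·p1[i].
  v1: (1-0.482)·(-0.57,4.55) + 0.482·(1,6.21) = (0.1867,5.3501)
  v2: (1-0.482)·(-1.24,-1.76) + 0.482·(-1.82,-5.34) = (-1.5196,-3.4856)
  v3: (1-0.482)·(0.08,-2.86) + 0.482·(1.94,-5.28) = (0.9765,-4.0264)
  v4: (1-0.482)·(3.47,-0.37) + 0.482·(5.44,-0.6) = (4.4195,-0.4809)
Shoelace sum Σ(x_i·y_{i+1} − x_{i+1}·y_i):
  i=1: 0.1867·-3.4856 − -1.5196·5.3501 = +7.4789 (running +7.4789)
  i=2: -1.5196·-4.0264 − 0.9765·-3.4856 = +9.5221 (running +17.0011)
  i=3: 0.9765·-0.4809 − 4.4195·-4.0264 = +17.3254 (running +34.3265)
  i=4: 4.4195·5.3501 − 0.1867·-0.4809 = +23.7349 (running +58.0614)
Area = |Σ|/2 = |58.0614|/2 = 29.0307

Area at t=0.482: 29.0307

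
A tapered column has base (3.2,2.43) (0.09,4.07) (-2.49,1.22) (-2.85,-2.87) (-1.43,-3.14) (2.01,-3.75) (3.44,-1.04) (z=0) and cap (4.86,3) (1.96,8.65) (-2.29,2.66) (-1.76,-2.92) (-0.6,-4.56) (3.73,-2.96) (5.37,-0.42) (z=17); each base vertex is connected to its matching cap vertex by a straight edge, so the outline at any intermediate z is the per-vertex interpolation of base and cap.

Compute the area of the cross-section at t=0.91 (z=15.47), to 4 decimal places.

Area at t=0.91: 62.1358

Cross-section at t=0.91: each vertex is (1-t)·p0[i] + t·p1[i].
  v1: (1-0.91)·(3.2,2.43) + 0.91·(4.86,3) = (4.7106,2.9487)
  v2: (1-0.91)·(0.09,4.07) + 0.91·(1.96,8.65) = (1.7917,8.2378)
  v3: (1-0.91)·(-2.49,1.22) + 0.91·(-2.29,2.66) = (-2.3080,2.5304)
  v4: (1-0.91)·(-2.85,-2.87) + 0.91·(-1.76,-2.92) = (-1.8581,-2.9155)
  v5: (1-0.91)·(-1.43,-3.14) + 0.91·(-0.6,-4.56) = (-0.6747,-4.4322)
  v6: (1-0.91)·(2.01,-3.75) + 0.91·(3.73,-2.96) = (3.5752,-3.0311)
  v7: (1-0.91)·(3.44,-1.04) + 0.91·(5.37,-0.42) = (5.1963,-0.4758)
Shoelace sum Σ(x_i·y_{i+1} − x_{i+1}·y_i):
  i=1: 4.7106·8.2378 − 1.7917·2.9487 = +33.5218 (running +33.5218)
  i=2: 1.7917·2.5304 − -2.3080·8.2378 = +23.5466 (running +57.0684)
  i=3: -2.3080·-2.9155 − -1.8581·2.5304 = +11.4307 (running +68.4991)
  i=4: -1.8581·-4.4322 − -0.6747·-2.9155 = +6.2684 (running +74.7674)
  i=5: -0.6747·-3.0311 − 3.5752·-4.4322 = +17.8911 (running +92.6585)
  i=6: 3.5752·-0.4758 − 5.1963·-3.0311 = +14.0494 (running +106.7080)
  i=7: 5.1963·2.9487 − 4.7106·-0.4758 = +17.5636 (running +124.2716)
Area = |Σ|/2 = |124.2716|/2 = 62.1358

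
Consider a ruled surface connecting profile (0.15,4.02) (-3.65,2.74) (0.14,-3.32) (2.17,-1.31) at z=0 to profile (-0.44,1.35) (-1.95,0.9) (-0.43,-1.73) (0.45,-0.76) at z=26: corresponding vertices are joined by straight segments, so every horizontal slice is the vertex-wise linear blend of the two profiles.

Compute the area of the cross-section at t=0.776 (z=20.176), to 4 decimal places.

Area at t=0.776: 6.3803

Cross-section at t=0.776: each vertex is (1-t)·p0[i] + t·p1[i].
  v1: (1-0.776)·(0.15,4.02) + 0.776·(-0.44,1.35) = (-0.3078,1.9481)
  v2: (1-0.776)·(-3.65,2.74) + 0.776·(-1.95,0.9) = (-2.3308,1.3122)
  v3: (1-0.776)·(0.14,-3.32) + 0.776·(-0.43,-1.73) = (-0.3023,-2.0862)
  v4: (1-0.776)·(2.17,-1.31) + 0.776·(0.45,-0.76) = (0.8353,-0.8832)
Shoelace sum Σ(x_i·y_{i+1} − x_{i+1}·y_i):
  i=1: -0.3078·1.3122 − -2.3308·1.9481 = +4.1366 (running +4.1366)
  i=2: -2.3308·-2.0862 − -0.3023·1.3122 = +5.2591 (running +9.3958)
  i=3: -0.3023·-0.8832 − 0.8353·-2.0862 = +2.0095 (running +11.4053)
  i=4: 0.8353·1.9481 − -0.3078·-0.8832 = +1.3553 (running +12.7606)
Area = |Σ|/2 = |12.7606|/2 = 6.3803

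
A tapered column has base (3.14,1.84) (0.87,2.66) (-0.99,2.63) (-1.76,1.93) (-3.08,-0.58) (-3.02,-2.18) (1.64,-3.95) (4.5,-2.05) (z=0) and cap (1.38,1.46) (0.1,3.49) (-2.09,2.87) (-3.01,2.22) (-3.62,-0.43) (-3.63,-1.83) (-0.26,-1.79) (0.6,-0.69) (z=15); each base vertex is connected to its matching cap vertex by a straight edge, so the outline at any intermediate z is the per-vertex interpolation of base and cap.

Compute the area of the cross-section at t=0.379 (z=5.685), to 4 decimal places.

Cross-section at t=0.379: each vertex is (1-t)·p0[i] + t·p1[i].
  v1: (1-0.379)·(3.14,1.84) + 0.379·(1.38,1.46) = (2.4730,1.6960)
  v2: (1-0.379)·(0.87,2.66) + 0.379·(0.1,3.49) = (0.5782,2.9746)
  v3: (1-0.379)·(-0.99,2.63) + 0.379·(-2.09,2.87) = (-1.4069,2.7210)
  v4: (1-0.379)·(-1.76,1.93) + 0.379·(-3.01,2.22) = (-2.2337,2.0399)
  v5: (1-0.379)·(-3.08,-0.58) + 0.379·(-3.62,-0.43) = (-3.2847,-0.5232)
  v6: (1-0.379)·(-3.02,-2.18) + 0.379·(-3.63,-1.83) = (-3.2512,-2.0473)
  v7: (1-0.379)·(1.64,-3.95) + 0.379·(-0.26,-1.79) = (0.9199,-3.1314)
  v8: (1-0.379)·(4.5,-2.05) + 0.379·(0.6,-0.69) = (3.0219,-1.5346)
Shoelace sum Σ(x_i·y_{i+1} − x_{i+1}·y_i):
  i=1: 2.4730·2.9746 − 0.5782·1.6960 = +6.3754 (running +6.3754)
  i=2: 0.5782·2.7210 − -1.4069·2.9746 = +5.7581 (running +12.1335)
  i=3: -1.4069·2.0399 − -2.2337·2.7210 = +3.2080 (running +15.3415)
  i=4: -2.2337·-0.5232 − -3.2847·2.0399 = +7.8690 (running +23.2105)
  i=5: -3.2847·-2.0473 − -3.2512·-0.5232 = +5.0240 (running +28.2345)
  i=6: -3.2512·-3.1314 − 0.9199·-2.0473 = +12.0640 (running +40.2985)
  i=7: 0.9199·-1.5346 − 3.0219·-3.1314 = +8.0510 (running +48.3495)
  i=8: 3.0219·1.6960 − 2.4730·-1.5346 = +8.9200 (running +57.2695)
Area = |Σ|/2 = |57.2695|/2 = 28.6348

Area at t=0.379: 28.6348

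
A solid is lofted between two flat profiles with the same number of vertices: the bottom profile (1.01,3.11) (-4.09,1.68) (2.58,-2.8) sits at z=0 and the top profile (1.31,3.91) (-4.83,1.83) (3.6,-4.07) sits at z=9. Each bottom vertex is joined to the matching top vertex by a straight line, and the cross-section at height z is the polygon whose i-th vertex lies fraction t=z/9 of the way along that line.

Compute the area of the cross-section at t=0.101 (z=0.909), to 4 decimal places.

Cross-section at t=0.101: each vertex is (1-t)·p0[i] + t·p1[i].
  v1: (1-0.101)·(1.01,3.11) + 0.101·(1.31,3.91) = (1.0403,3.1908)
  v2: (1-0.101)·(-4.09,1.68) + 0.101·(-4.83,1.83) = (-4.1647,1.6951)
  v3: (1-0.101)·(2.58,-2.8) + 0.101·(3.6,-4.07) = (2.6830,-2.9283)
Shoelace sum Σ(x_i·y_{i+1} − x_{i+1}·y_i):
  i=1: 1.0403·1.6951 − -4.1647·3.1908 = +15.0523 (running +15.0523)
  i=2: -4.1647·-2.9283 − 2.6830·1.6951 = +7.6474 (running +22.6997)
  i=3: 2.6830·3.1908 − 1.0403·-2.9283 = +11.6073 (running +34.3069)
Area = |Σ|/2 = |34.3069|/2 = 17.1535

Area at t=0.101: 17.1535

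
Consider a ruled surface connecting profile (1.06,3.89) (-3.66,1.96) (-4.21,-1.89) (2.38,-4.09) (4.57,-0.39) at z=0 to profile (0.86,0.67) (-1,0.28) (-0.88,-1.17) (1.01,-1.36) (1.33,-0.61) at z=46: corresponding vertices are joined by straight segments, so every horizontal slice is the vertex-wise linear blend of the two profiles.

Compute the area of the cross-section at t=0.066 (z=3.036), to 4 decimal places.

Cross-section at t=0.066: each vertex is (1-t)·p0[i] + t·p1[i].
  v1: (1-0.066)·(1.06,3.89) + 0.066·(0.86,0.67) = (1.0468,3.6775)
  v2: (1-0.066)·(-3.66,1.96) + 0.066·(-1,0.28) = (-3.4844,1.8491)
  v3: (1-0.066)·(-4.21,-1.89) + 0.066·(-0.88,-1.17) = (-3.9902,-1.8425)
  v4: (1-0.066)·(2.38,-4.09) + 0.066·(1.01,-1.36) = (2.2896,-3.9098)
  v5: (1-0.066)·(4.57,-0.39) + 0.066·(1.33,-0.61) = (4.3562,-0.4045)
Shoelace sum Σ(x_i·y_{i+1} − x_{i+1}·y_i):
  i=1: 1.0468·1.8491 − -3.4844·3.6775 = +14.7496 (running +14.7496)
  i=2: -3.4844·-1.8425 − -3.9902·1.8491 = +13.7984 (running +28.5480)
  i=3: -3.9902·-3.9098 − 2.2896·-1.8425 = +19.8195 (running +48.3676)
  i=4: 2.2896·-0.4045 − 4.3562·-3.9098 = +16.1056 (running +64.4732)
  i=5: 4.3562·3.6775 − 1.0468·-0.4045 = +16.4431 (running +80.9163)
Area = |Σ|/2 = |80.9163|/2 = 40.4582

Area at t=0.066: 40.4582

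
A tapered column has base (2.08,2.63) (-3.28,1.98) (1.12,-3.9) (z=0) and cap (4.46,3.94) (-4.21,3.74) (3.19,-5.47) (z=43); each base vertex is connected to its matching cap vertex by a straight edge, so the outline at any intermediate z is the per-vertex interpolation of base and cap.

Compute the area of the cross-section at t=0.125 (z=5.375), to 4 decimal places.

Cross-section at t=0.125: each vertex is (1-t)·p0[i] + t·p1[i].
  v1: (1-0.125)·(2.08,2.63) + 0.125·(4.46,3.94) = (2.3775,2.7938)
  v2: (1-0.125)·(-3.28,1.98) + 0.125·(-4.21,3.74) = (-3.3962,2.2000)
  v3: (1-0.125)·(1.12,-3.9) + 0.125·(3.19,-5.47) = (1.3788,-4.0963)
Shoelace sum Σ(x_i·y_{i+1} − x_{i+1}·y_i):
  i=1: 2.3775·2.2000 − -3.3962·2.7938 = +14.7188 (running +14.7188)
  i=2: -3.3962·-4.0963 − 1.3788·2.2000 = +10.8786 (running +25.5974)
  i=3: 1.3788·2.7938 − 2.3775·-4.0963 = +13.5907 (running +39.1881)
Area = |Σ|/2 = |39.1881|/2 = 19.5941

Area at t=0.125: 19.5941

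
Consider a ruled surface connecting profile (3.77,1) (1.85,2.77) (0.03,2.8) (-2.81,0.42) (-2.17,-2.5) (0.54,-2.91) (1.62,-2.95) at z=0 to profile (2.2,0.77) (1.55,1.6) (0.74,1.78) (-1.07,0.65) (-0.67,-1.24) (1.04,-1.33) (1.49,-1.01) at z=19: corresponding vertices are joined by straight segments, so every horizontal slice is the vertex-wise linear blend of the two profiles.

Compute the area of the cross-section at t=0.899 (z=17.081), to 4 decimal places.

Cross-section at t=0.899: each vertex is (1-t)·p0[i] + t·p1[i].
  v1: (1-0.899)·(3.77,1) + 0.899·(2.2,0.77) = (2.3586,0.7932)
  v2: (1-0.899)·(1.85,2.77) + 0.899·(1.55,1.6) = (1.5803,1.7182)
  v3: (1-0.899)·(0.03,2.8) + 0.899·(0.74,1.78) = (0.6683,1.8830)
  v4: (1-0.899)·(-2.81,0.42) + 0.899·(-1.07,0.65) = (-1.2457,0.6268)
  v5: (1-0.899)·(-2.17,-2.5) + 0.899·(-0.67,-1.24) = (-0.8215,-1.3673)
  v6: (1-0.899)·(0.54,-2.91) + 0.899·(1.04,-1.33) = (0.9895,-1.4896)
  v7: (1-0.899)·(1.62,-2.95) + 0.899·(1.49,-1.01) = (1.5031,-1.2059)
Shoelace sum Σ(x_i·y_{i+1} − x_{i+1}·y_i):
  i=1: 2.3586·1.7182 − 1.5803·0.7932 = +2.7989 (running +2.7989)
  i=2: 1.5803·1.8830 − 0.6683·1.7182 = +1.8275 (running +4.6264)
  i=3: 0.6683·0.6268 − -1.2457·1.8830 = +2.7646 (running +7.3910)
  i=4: -1.2457·-1.3673 − -0.8215·0.6268 = +2.2181 (running +9.6091)
  i=5: -0.8215·-1.4896 − 0.9895·-1.3673 = +2.5766 (running +12.1857)
  i=6: 0.9895·-1.2059 − 1.5031·-1.4896 = +1.0458 (running +13.2315)
  i=7: 1.5031·0.7932 − 2.3586·-1.2059 = +4.0366 (running +17.2681)
Area = |Σ|/2 = |17.2681|/2 = 8.6341

Area at t=0.899: 8.6341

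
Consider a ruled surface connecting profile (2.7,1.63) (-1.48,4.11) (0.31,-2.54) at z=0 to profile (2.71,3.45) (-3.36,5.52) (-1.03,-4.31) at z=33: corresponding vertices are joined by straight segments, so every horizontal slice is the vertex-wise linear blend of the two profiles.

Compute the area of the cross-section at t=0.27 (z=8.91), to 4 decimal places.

Cross-section at t=0.27: each vertex is (1-t)·p0[i] + t·p1[i].
  v1: (1-0.27)·(2.7,1.63) + 0.27·(2.71,3.45) = (2.7027,2.1214)
  v2: (1-0.27)·(-1.48,4.11) + 0.27·(-3.36,5.52) = (-1.9876,4.4907)
  v3: (1-0.27)·(0.31,-2.54) + 0.27·(-1.03,-4.31) = (-0.0518,-3.0179)
Shoelace sum Σ(x_i·y_{i+1} − x_{i+1}·y_i):
  i=1: 2.7027·4.4907 − -1.9876·2.1214 = +16.3535 (running +16.3535)
  i=2: -1.9876·-3.0179 − -0.0518·4.4907 = +6.2310 (running +22.5845)
  i=3: -0.0518·2.1214 − 2.7027·-3.0179 = +8.0466 (running +30.6311)
Area = |Σ|/2 = |30.6311|/2 = 15.3155

Area at t=0.27: 15.3155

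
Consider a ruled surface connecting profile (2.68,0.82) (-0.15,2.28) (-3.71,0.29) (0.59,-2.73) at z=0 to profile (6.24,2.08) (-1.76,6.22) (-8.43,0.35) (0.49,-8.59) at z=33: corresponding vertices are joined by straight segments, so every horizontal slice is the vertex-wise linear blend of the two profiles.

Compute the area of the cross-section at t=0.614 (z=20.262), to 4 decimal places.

Area at t=0.614: 64.3186

Cross-section at t=0.614: each vertex is (1-t)·p0[i] + t·p1[i].
  v1: (1-0.614)·(2.68,0.82) + 0.614·(6.24,2.08) = (4.8658,1.5936)
  v2: (1-0.614)·(-0.15,2.28) + 0.614·(-1.76,6.22) = (-1.1385,4.6992)
  v3: (1-0.614)·(-3.71,0.29) + 0.614·(-8.43,0.35) = (-6.6081,0.3268)
  v4: (1-0.614)·(0.59,-2.73) + 0.614·(0.49,-8.59) = (0.5286,-6.3280)
Shoelace sum Σ(x_i·y_{i+1} − x_{i+1}·y_i):
  i=1: 4.8658·4.6992 − -1.1385·1.5936 = +24.6798 (running +24.6798)
  i=2: -1.1385·0.3268 − -6.6081·4.6992 = +30.6803 (running +55.3601)
  i=3: -6.6081·-6.3280 − 0.5286·0.3268 = +41.6434 (running +97.0035)
  i=4: 0.5286·1.5936 − 4.8658·-6.3280 = +31.6336 (running +128.6371)
Area = |Σ|/2 = |128.6371|/2 = 64.3186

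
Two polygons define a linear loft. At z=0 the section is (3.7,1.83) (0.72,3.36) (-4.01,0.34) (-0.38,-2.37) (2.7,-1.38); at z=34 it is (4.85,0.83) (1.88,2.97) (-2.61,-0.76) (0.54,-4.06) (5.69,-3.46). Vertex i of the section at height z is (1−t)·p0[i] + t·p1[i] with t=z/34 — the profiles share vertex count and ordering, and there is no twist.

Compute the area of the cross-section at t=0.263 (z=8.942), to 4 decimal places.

Area at t=0.263: 28.4287

Cross-section at t=0.263: each vertex is (1-t)·p0[i] + t·p1[i].
  v1: (1-0.263)·(3.7,1.83) + 0.263·(4.85,0.83) = (4.0024,1.5670)
  v2: (1-0.263)·(0.72,3.36) + 0.263·(1.88,2.97) = (1.0251,3.2574)
  v3: (1-0.263)·(-4.01,0.34) + 0.263·(-2.61,-0.76) = (-3.6418,0.0507)
  v4: (1-0.263)·(-0.38,-2.37) + 0.263·(0.54,-4.06) = (-0.1380,-2.8145)
  v5: (1-0.263)·(2.7,-1.38) + 0.263·(5.69,-3.46) = (3.4864,-1.9270)
Shoelace sum Σ(x_i·y_{i+1} − x_{i+1}·y_i):
  i=1: 4.0024·3.2574 − 1.0251·1.5670 = +11.4314 (running +11.4314)
  i=2: 1.0251·0.0507 − -3.6418·3.2574 = +11.9149 (running +23.3463)
  i=3: -3.6418·-2.8145 − -0.1380·0.0507 = +10.2567 (running +33.6030)
  i=4: -0.1380·-1.9270 − 3.4864·-2.8145 = +10.0783 (running +43.6813)
  i=5: 3.4864·1.5670 − 4.0024·-1.9270 = +13.1760 (running +56.8573)
Area = |Σ|/2 = |56.8573|/2 = 28.4287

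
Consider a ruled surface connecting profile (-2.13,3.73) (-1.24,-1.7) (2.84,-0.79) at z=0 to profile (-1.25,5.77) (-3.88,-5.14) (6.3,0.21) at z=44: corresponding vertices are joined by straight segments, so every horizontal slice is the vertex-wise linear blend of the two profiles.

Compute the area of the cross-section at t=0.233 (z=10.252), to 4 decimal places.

Cross-section at t=0.233: each vertex is (1-t)·p0[i] + t·p1[i].
  v1: (1-0.233)·(-2.13,3.73) + 0.233·(-1.25,5.77) = (-1.9250,4.2053)
  v2: (1-0.233)·(-1.24,-1.7) + 0.233·(-3.88,-5.14) = (-1.8551,-2.5015)
  v3: (1-0.233)·(2.84,-0.79) + 0.233·(6.3,0.21) = (3.6462,-0.5570)
Shoelace sum Σ(x_i·y_{i+1} − x_{i+1}·y_i):
  i=1: -1.9250·-2.5015 − -1.8551·4.2053 = +12.6167 (running +12.6167)
  i=2: -1.8551·-0.5570 − 3.6462·-2.5015 = +10.1543 (running +22.7710)
  i=3: 3.6462·4.2053 − -1.9250·-0.5570 = +14.2612 (running +37.0321)
Area = |Σ|/2 = |37.0321|/2 = 18.5161

Area at t=0.233: 18.5161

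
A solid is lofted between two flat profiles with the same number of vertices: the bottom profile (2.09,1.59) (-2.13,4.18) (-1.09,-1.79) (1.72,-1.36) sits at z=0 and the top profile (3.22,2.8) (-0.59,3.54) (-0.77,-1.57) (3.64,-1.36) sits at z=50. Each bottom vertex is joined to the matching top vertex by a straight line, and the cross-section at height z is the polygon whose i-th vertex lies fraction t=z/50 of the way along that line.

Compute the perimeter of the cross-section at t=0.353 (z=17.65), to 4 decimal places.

Cross-section at t=0.353: each vertex is (1-t)·p0[i] + t·p1[i].
  v1: (1-0.353)·(2.09,1.59) + 0.353·(3.22,2.8) = (2.4889,2.0171)
  v2: (1-0.353)·(-2.13,4.18) + 0.353·(-0.59,3.54) = (-1.5864,3.9541)
  v3: (1-0.353)·(-1.09,-1.79) + 0.353·(-0.77,-1.57) = (-0.9770,-1.7123)
  v4: (1-0.353)·(1.72,-1.36) + 0.353·(3.64,-1.36) = (2.3978,-1.3600)
Perimeter = Σ |v_{i+1} − v_i|:
  edge 1→2: √(-4.0753² + 1.9370²) = 4.5122 (running 4.5122)
  edge 2→3: √(0.6093² + -5.6664²) = 5.6991 (running 10.2113)
  edge 3→4: √(3.3748² + 0.3523²) = 3.3931 (running 13.6044)
  edge 4→1: √(0.0911² + 3.3771²) = 3.3784 (running 16.9828)
Perimeter = 16.9828

Perimeter at t=0.353: 16.9828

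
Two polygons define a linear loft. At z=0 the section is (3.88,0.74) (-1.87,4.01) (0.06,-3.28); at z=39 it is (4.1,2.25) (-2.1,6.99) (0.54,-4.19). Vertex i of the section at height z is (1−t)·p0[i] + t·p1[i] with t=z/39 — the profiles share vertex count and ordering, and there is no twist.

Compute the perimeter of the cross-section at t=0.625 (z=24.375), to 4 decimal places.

Perimeter at t=0.625: 23.9822

Cross-section at t=0.625: each vertex is (1-t)·p0[i] + t·p1[i].
  v1: (1-0.625)·(3.88,0.74) + 0.625·(4.1,2.25) = (4.0175,1.6837)
  v2: (1-0.625)·(-1.87,4.01) + 0.625·(-2.1,6.99) = (-2.0137,5.8725)
  v3: (1-0.625)·(0.06,-3.28) + 0.625·(0.54,-4.19) = (0.3600,-3.8488)
Perimeter = Σ |v_{i+1} − v_i|:
  edge 1→2: √(-6.0312² + 4.1888²) = 7.3431 (running 7.3431)
  edge 2→3: √(2.3737² + -9.7213²) = 10.0069 (running 17.3500)
  edge 3→1: √(3.6575² + 5.5325²) = 6.6322 (running 23.9822)
Perimeter = 23.9822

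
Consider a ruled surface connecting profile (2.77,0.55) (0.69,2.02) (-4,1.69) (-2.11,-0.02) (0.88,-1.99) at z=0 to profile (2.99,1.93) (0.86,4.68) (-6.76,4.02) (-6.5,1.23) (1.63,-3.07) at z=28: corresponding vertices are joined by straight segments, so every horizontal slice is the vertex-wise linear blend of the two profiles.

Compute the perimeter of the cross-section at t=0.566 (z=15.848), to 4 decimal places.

Perimeter at t=0.566: 22.9230

Cross-section at t=0.566: each vertex is (1-t)·p0[i] + t·p1[i].
  v1: (1-0.566)·(2.77,0.55) + 0.566·(2.99,1.93) = (2.8945,1.3311)
  v2: (1-0.566)·(0.69,2.02) + 0.566·(0.86,4.68) = (0.7862,3.5256)
  v3: (1-0.566)·(-4,1.69) + 0.566·(-6.76,4.02) = (-5.5622,3.0088)
  v4: (1-0.566)·(-2.11,-0.02) + 0.566·(-6.5,1.23) = (-4.5947,0.6875)
  v5: (1-0.566)·(0.88,-1.99) + 0.566·(1.63,-3.07) = (1.3045,-2.6013)
Perimeter = Σ |v_{i+1} − v_i|:
  edge 1→2: √(-2.1083² + 2.1945²) = 3.0431 (running 3.0431)
  edge 2→3: √(-6.3484² + -0.5168²) = 6.3694 (running 9.4125)
  edge 3→4: √(0.9674² + -2.3213²) = 2.5148 (running 11.9273)
  edge 4→5: √(5.8992² + -3.2888²) = 6.7540 (running 18.6814)
  edge 5→1: √(1.5900² + 3.9324²) = 4.2417 (running 22.9230)
Perimeter = 22.9230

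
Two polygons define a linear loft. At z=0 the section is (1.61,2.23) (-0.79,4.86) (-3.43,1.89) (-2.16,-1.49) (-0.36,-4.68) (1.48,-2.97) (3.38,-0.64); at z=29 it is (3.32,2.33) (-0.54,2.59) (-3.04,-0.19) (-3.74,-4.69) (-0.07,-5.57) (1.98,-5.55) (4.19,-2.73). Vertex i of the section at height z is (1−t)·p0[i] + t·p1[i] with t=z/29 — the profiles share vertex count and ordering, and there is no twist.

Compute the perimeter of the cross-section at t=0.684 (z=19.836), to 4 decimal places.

Cross-section at t=0.684: each vertex is (1-t)·p0[i] + t·p1[i].
  v1: (1-0.684)·(1.61,2.23) + 0.684·(3.32,2.33) = (2.7796,2.2984)
  v2: (1-0.684)·(-0.79,4.86) + 0.684·(-0.54,2.59) = (-0.6190,3.3073)
  v3: (1-0.684)·(-3.43,1.89) + 0.684·(-3.04,-0.19) = (-3.1632,0.4673)
  v4: (1-0.684)·(-2.16,-1.49) + 0.684·(-3.74,-4.69) = (-3.2407,-3.6788)
  v5: (1-0.684)·(-0.36,-4.68) + 0.684·(-0.07,-5.57) = (-0.1616,-5.2888)
  v6: (1-0.684)·(1.48,-2.97) + 0.684·(1.98,-5.55) = (1.8220,-4.7347)
  v7: (1-0.684)·(3.38,-0.64) + 0.684·(4.19,-2.73) = (3.9340,-2.0696)
Perimeter = Σ |v_{i+1} − v_i|:
  edge 1→2: √(-3.3986² + 1.0089²) = 3.5452 (running 3.5452)
  edge 2→3: √(-2.5442² + -2.8400²) = 3.8130 (running 7.3582)
  edge 3→4: √(-0.0775² + -4.1461²) = 4.1468 (running 11.5050)
  edge 4→5: √(3.0791² + -1.6100²) = 3.4746 (running 14.9796)
  edge 5→6: √(1.9836² + 0.5540²) = 2.0596 (running 17.0392)
  edge 6→7: √(2.1120² + 2.6652²) = 3.4006 (running 20.4397)
  edge 7→1: √(-1.1544² + 4.3680²) = 4.5179 (running 24.9577)
Perimeter = 24.9577

Perimeter at t=0.684: 24.9577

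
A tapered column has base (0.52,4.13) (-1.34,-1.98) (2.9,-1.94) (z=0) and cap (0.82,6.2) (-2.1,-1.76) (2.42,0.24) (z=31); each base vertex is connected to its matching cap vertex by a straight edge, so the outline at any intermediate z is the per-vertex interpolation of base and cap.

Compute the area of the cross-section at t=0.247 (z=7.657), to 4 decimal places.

Area at t=0.247: 13.5930

Cross-section at t=0.247: each vertex is (1-t)·p0[i] + t·p1[i].
  v1: (1-0.247)·(0.52,4.13) + 0.247·(0.82,6.2) = (0.5941,4.6413)
  v2: (1-0.247)·(-1.34,-1.98) + 0.247·(-2.1,-1.76) = (-1.5277,-1.9257)
  v3: (1-0.247)·(2.9,-1.94) + 0.247·(2.42,0.24) = (2.7814,-1.4015)
Shoelace sum Σ(x_i·y_{i+1} − x_{i+1}·y_i):
  i=1: 0.5941·-1.9257 − -1.5277·4.6413 = +5.9466 (running +5.9466)
  i=2: -1.5277·-1.4015 − 2.7814·-1.9257 = +7.4973 (running +13.4438)
  i=3: 2.7814·4.6413 − 0.5941·-1.4015 = +13.7421 (running +27.1859)
Area = |Σ|/2 = |27.1859|/2 = 13.5930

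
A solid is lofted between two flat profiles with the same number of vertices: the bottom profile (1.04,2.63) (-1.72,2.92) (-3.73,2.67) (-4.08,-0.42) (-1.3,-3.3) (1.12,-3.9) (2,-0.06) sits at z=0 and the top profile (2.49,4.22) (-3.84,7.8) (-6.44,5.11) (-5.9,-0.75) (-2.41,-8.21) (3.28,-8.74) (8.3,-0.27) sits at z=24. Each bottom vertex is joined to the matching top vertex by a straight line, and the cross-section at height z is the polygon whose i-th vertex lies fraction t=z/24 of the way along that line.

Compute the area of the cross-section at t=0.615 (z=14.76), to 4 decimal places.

Cross-section at t=0.615: each vertex is (1-t)·p0[i] + t·p1[i].
  v1: (1-0.615)·(1.04,2.63) + 0.615·(2.49,4.22) = (1.9318,3.6079)
  v2: (1-0.615)·(-1.72,2.92) + 0.615·(-3.84,7.8) = (-3.0238,5.9212)
  v3: (1-0.615)·(-3.73,2.67) + 0.615·(-6.44,5.11) = (-5.3967,4.1706)
  v4: (1-0.615)·(-4.08,-0.42) + 0.615·(-5.9,-0.75) = (-5.1993,-0.6230)
  v5: (1-0.615)·(-1.3,-3.3) + 0.615·(-2.41,-8.21) = (-1.9827,-6.3197)
  v6: (1-0.615)·(1.12,-3.9) + 0.615·(3.28,-8.74) = (2.4484,-6.8766)
  v7: (1-0.615)·(2,-0.06) + 0.615·(8.3,-0.27) = (5.8745,-0.1892)
Shoelace sum Σ(x_i·y_{i+1} − x_{i+1}·y_i):
  i=1: 1.9318·5.9212 − -3.0238·3.6079 = +22.3477 (running +22.3477)
  i=2: -3.0238·4.1706 − -5.3967·5.9212 = +19.3436 (running +41.6913)
  i=3: -5.3967·-0.6230 − -5.1993·4.1706 = +25.0460 (running +66.7373)
  i=4: -5.1993·-6.3197 − -1.9827·-0.6230 = +31.6227 (running +98.3600)
  i=5: -1.9827·-6.8766 − 2.4484·-6.3197 = +29.1069 (running +127.4669)
  i=6: 2.4484·-0.1892 − 5.8745·-6.8766 = +39.9335 (running +167.4004)
  i=7: 5.8745·3.6079 − 1.9318·-0.1892 = +21.5597 (running +188.9601)
Area = |Σ|/2 = |188.9601|/2 = 94.4800

Area at t=0.615: 94.4800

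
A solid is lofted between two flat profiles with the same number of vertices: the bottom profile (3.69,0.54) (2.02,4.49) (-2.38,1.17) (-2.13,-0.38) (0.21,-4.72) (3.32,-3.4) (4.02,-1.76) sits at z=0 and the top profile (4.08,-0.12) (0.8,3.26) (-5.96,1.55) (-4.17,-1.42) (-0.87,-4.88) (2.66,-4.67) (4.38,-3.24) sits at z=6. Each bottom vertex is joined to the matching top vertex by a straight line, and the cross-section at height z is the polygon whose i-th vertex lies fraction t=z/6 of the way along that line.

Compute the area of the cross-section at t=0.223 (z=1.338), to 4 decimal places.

Cross-section at t=0.223: each vertex is (1-t)·p0[i] + t·p1[i].
  v1: (1-0.223)·(3.69,0.54) + 0.223·(4.08,-0.12) = (3.7770,0.3928)
  v2: (1-0.223)·(2.02,4.49) + 0.223·(0.8,3.26) = (1.7479,4.2157)
  v3: (1-0.223)·(-2.38,1.17) + 0.223·(-5.96,1.55) = (-3.1783,1.2547)
  v4: (1-0.223)·(-2.13,-0.38) + 0.223·(-4.17,-1.42) = (-2.5849,-0.6119)
  v5: (1-0.223)·(0.21,-4.72) + 0.223·(-0.87,-4.88) = (-0.0308,-4.7557)
  v6: (1-0.223)·(3.32,-3.4) + 0.223·(2.66,-4.67) = (3.1728,-3.6832)
  v7: (1-0.223)·(4.02,-1.76) + 0.223·(4.38,-3.24) = (4.1003,-2.0900)
Shoelace sum Σ(x_i·y_{i+1} − x_{i+1}·y_i):
  i=1: 3.7770·4.2157 − 1.7479·0.3928 = +15.2360 (running +15.2360)
  i=2: 1.7479·1.2547 − -3.1783·4.2157 = +15.5922 (running +30.8282)
  i=3: -3.1783·-0.6119 − -2.5849·1.2547 = +5.1883 (running +36.0164)
  i=4: -2.5849·-4.7557 − -0.0308·-0.6119 = +12.2742 (running +48.2906)
  i=5: -0.0308·-3.6832 − 3.1728·-4.7557 = +15.2025 (running +63.4931)
  i=6: 3.1728·-2.0900 − 4.1003·-3.6832 = +8.4709 (running +71.9640)
  i=7: 4.1003·0.3928 − 3.7770·-2.0900 = +9.5047 (running +81.4687)
Area = |Σ|/2 = |81.4687|/2 = 40.7343

Area at t=0.223: 40.7343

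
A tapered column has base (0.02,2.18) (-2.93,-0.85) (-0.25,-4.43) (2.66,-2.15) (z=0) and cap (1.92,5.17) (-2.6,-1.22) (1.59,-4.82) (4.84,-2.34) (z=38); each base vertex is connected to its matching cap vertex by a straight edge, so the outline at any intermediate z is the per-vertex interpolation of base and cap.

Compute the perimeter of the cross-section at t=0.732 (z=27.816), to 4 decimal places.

Cross-section at t=0.732: each vertex is (1-t)·p0[i] + t·p1[i].
  v1: (1-0.732)·(0.02,2.18) + 0.732·(1.92,5.17) = (1.4108,4.3687)
  v2: (1-0.732)·(-2.93,-0.85) + 0.732·(-2.6,-1.22) = (-2.6884,-1.1208)
  v3: (1-0.732)·(-0.25,-4.43) + 0.732·(1.59,-4.82) = (1.0969,-4.7155)
  v4: (1-0.732)·(2.66,-2.15) + 0.732·(4.84,-2.34) = (4.2558,-2.2891)
Perimeter = Σ |v_{i+1} − v_i|:
  edge 1→2: √(-4.0992² + -5.4895²) = 6.8512 (running 6.8512)
  edge 2→3: √(3.7853² + -3.5946²) = 5.2202 (running 12.0713)
  edge 3→4: √(3.1589² + 2.4264²) = 3.9832 (running 16.0545)
  edge 4→1: √(-2.8450² + 6.6578²) = 7.2401 (running 23.2947)
Perimeter = 23.2947

Perimeter at t=0.732: 23.2947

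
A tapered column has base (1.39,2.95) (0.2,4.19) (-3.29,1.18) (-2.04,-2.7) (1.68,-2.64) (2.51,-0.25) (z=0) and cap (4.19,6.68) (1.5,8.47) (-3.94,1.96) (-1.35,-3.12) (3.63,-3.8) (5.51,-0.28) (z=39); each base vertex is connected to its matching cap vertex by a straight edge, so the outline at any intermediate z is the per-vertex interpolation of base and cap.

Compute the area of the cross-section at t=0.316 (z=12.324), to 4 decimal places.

Area at t=0.316: 39.7408

Cross-section at t=0.316: each vertex is (1-t)·p0[i] + t·p1[i].
  v1: (1-0.316)·(1.39,2.95) + 0.316·(4.19,6.68) = (2.2748,4.1287)
  v2: (1-0.316)·(0.2,4.19) + 0.316·(1.5,8.47) = (0.6108,5.5425)
  v3: (1-0.316)·(-3.29,1.18) + 0.316·(-3.94,1.96) = (-3.4954,1.4265)
  v4: (1-0.316)·(-2.04,-2.7) + 0.316·(-1.35,-3.12) = (-1.8220,-2.8327)
  v5: (1-0.316)·(1.68,-2.64) + 0.316·(3.63,-3.8) = (2.2962,-3.0066)
  v6: (1-0.316)·(2.51,-0.25) + 0.316·(5.51,-0.28) = (3.4580,-0.2595)
Shoelace sum Σ(x_i·y_{i+1} − x_{i+1}·y_i):
  i=1: 2.2748·5.5425 − 0.6108·4.1287 = +10.0862 (running +10.0862)
  i=2: 0.6108·1.4265 − -3.4954·5.5425 = +20.2445 (running +30.3307)
  i=3: -3.4954·-2.8327 − -1.8220·1.4265 = +12.5005 (running +42.8312)
  i=4: -1.8220·-3.0066 − 2.2962·-2.8327 = +11.9823 (running +54.8135)
  i=5: 2.2962·-0.2595 − 3.4580·-3.0066 = +9.8009 (running +64.6144)
  i=6: 3.4580·4.1287 − 2.2748·-0.2595 = +14.8672 (running +79.4816)
Area = |Σ|/2 = |79.4816|/2 = 39.7408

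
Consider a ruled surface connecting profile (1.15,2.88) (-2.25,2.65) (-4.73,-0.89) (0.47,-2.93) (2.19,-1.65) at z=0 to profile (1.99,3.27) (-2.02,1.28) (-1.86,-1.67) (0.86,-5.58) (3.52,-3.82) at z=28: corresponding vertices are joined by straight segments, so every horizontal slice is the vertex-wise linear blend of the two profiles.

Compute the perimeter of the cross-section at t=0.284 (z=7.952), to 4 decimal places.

Perimeter at t=0.284: 20.4441

Cross-section at t=0.284: each vertex is (1-t)·p0[i] + t·p1[i].
  v1: (1-0.284)·(1.15,2.88) + 0.284·(1.99,3.27) = (1.3886,2.9908)
  v2: (1-0.284)·(-2.25,2.65) + 0.284·(-2.02,1.28) = (-2.1847,2.2609)
  v3: (1-0.284)·(-4.73,-0.89) + 0.284·(-1.86,-1.67) = (-3.9149,-1.1115)
  v4: (1-0.284)·(0.47,-2.93) + 0.284·(0.86,-5.58) = (0.5808,-3.6826)
  v5: (1-0.284)·(2.19,-1.65) + 0.284·(3.52,-3.82) = (2.5677,-2.2663)
Perimeter = Σ |v_{i+1} − v_i|:
  edge 1→2: √(-3.5732² + -0.7298²) = 3.6470 (running 3.6470)
  edge 2→3: √(-1.7302² + -3.3724²) = 3.7904 (running 7.4374)
  edge 3→4: √(4.4957² + -2.5711²) = 5.1790 (running 12.6164)
  edge 4→5: √(1.9870² + 1.4163²) = 2.4401 (running 15.0564)
  edge 5→1: √(-1.1792² + 5.2570²) = 5.3877 (running 20.4441)
Perimeter = 20.4441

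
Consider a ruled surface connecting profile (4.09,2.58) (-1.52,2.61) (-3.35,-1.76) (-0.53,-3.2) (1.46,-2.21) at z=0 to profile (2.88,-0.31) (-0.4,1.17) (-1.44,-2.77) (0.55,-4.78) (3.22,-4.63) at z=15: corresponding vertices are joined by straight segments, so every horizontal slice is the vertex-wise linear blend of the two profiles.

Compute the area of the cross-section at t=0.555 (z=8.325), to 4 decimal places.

Area at t=0.555: 23.5040

Cross-section at t=0.555: each vertex is (1-t)·p0[i] + t·p1[i].
  v1: (1-0.555)·(4.09,2.58) + 0.555·(2.88,-0.31) = (3.4184,0.9760)
  v2: (1-0.555)·(-1.52,2.61) + 0.555·(-0.4,1.17) = (-0.8984,1.8108)
  v3: (1-0.555)·(-3.35,-1.76) + 0.555·(-1.44,-2.77) = (-2.2899,-2.3205)
  v4: (1-0.555)·(-0.53,-3.2) + 0.555·(0.55,-4.78) = (0.0694,-4.0769)
  v5: (1-0.555)·(1.46,-2.21) + 0.555·(3.22,-4.63) = (2.4368,-3.5531)
Shoelace sum Σ(x_i·y_{i+1} − x_{i+1}·y_i):
  i=1: 3.4184·1.8108 − -0.8984·0.9760 = +7.0670 (running +7.0670)
  i=2: -0.8984·-2.3205 − -2.2899·1.8108 = +6.2314 (running +13.2984)
  i=3: -2.2899·-4.0769 − 0.0694·-2.3205 = +9.4969 (running +22.7954)
  i=4: 0.0694·-3.5531 − 2.4368·-4.0769 = +9.6880 (running +32.4834)
  i=5: 2.4368·0.9760 − 3.4184·-3.5531 = +14.5245 (running +47.0079)
Area = |Σ|/2 = |47.0079|/2 = 23.5040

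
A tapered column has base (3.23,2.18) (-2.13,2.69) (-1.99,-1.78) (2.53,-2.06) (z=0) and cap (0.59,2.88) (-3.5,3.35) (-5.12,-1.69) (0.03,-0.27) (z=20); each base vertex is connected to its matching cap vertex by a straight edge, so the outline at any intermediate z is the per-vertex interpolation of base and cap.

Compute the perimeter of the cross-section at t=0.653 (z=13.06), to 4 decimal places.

Perimeter at t=0.653: 18.0838

Cross-section at t=0.653: each vertex is (1-t)·p0[i] + t·p1[i].
  v1: (1-0.653)·(3.23,2.18) + 0.653·(0.59,2.88) = (1.5061,2.6371)
  v2: (1-0.653)·(-2.13,2.69) + 0.653·(-3.5,3.35) = (-3.0246,3.1210)
  v3: (1-0.653)·(-1.99,-1.78) + 0.653·(-5.12,-1.69) = (-4.0339,-1.7212)
  v4: (1-0.653)·(2.53,-2.06) + 0.653·(0.03,-0.27) = (0.8975,-0.8911)
Perimeter = Σ |v_{i+1} − v_i|:
  edge 1→2: √(-4.5307² + 0.4839²) = 4.5565 (running 4.5565)
  edge 2→3: √(-1.0093² + -4.8422²) = 4.9463 (running 9.5027)
  edge 3→4: √(4.9314² + 0.8301²) = 5.0008 (running 14.5035)
  edge 4→1: √(0.6086² + 3.5282²) = 3.5803 (running 18.0838)
Perimeter = 18.0838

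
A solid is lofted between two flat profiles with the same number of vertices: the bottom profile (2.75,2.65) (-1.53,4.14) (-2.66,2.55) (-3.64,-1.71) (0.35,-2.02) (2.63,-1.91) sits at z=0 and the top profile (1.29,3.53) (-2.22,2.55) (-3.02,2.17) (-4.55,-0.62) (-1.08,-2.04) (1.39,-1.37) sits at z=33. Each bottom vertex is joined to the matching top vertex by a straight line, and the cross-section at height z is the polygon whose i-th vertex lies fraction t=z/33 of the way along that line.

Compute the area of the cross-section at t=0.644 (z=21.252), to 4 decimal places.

Cross-section at t=0.644: each vertex is (1-t)·p0[i] + t·p1[i].
  v1: (1-0.644)·(2.75,2.65) + 0.644·(1.29,3.53) = (1.8098,3.2167)
  v2: (1-0.644)·(-1.53,4.14) + 0.644·(-2.22,2.55) = (-1.9744,3.1160)
  v3: (1-0.644)·(-2.66,2.55) + 0.644·(-3.02,2.17) = (-2.8918,2.3053)
  v4: (1-0.644)·(-3.64,-1.71) + 0.644·(-4.55,-0.62) = (-4.2260,-1.0080)
  v5: (1-0.644)·(0.35,-2.02) + 0.644·(-1.08,-2.04) = (-0.5709,-2.0329)
  v6: (1-0.644)·(2.63,-1.91) + 0.644·(1.39,-1.37) = (1.8314,-1.5622)
Shoelace sum Σ(x_i·y_{i+1} − x_{i+1}·y_i):
  i=1: 1.8098·3.1160 − -1.9744·3.2167 = +11.9902 (running +11.9902)
  i=2: -1.9744·2.3053 − -2.8918·3.1160 = +4.4596 (running +16.4499)
  i=3: -2.8918·-1.0080 − -4.2260·2.3053 = +12.6573 (running +29.1072)
  i=4: -4.2260·-2.0329 − -0.5709·-1.0080 = +8.0155 (running +37.1227)
  i=5: -0.5709·-1.5622 − 1.8314·-2.0329 = +4.6150 (running +41.7377)
  i=6: 1.8314·3.2167 − 1.8098·-1.5622 = +8.7185 (running +50.4562)
Area = |Σ|/2 = |50.4562|/2 = 25.2281

Area at t=0.644: 25.2281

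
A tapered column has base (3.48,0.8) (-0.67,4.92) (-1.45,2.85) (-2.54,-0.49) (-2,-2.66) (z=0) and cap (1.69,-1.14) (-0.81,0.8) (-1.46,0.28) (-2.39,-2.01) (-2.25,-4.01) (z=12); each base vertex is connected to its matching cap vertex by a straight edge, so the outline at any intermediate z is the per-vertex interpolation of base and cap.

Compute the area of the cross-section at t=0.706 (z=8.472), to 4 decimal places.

Cross-section at t=0.706: each vertex is (1-t)·p0[i] + t·p1[i].
  v1: (1-0.706)·(3.48,0.8) + 0.706·(1.69,-1.14) = (2.2163,-0.5696)
  v2: (1-0.706)·(-0.67,4.92) + 0.706·(-0.81,0.8) = (-0.7688,2.0113)
  v3: (1-0.706)·(-1.45,2.85) + 0.706·(-1.46,0.28) = (-1.4571,1.0356)
  v4: (1-0.706)·(-2.54,-0.49) + 0.706·(-2.39,-2.01) = (-2.4341,-1.5631)
  v5: (1-0.706)·(-2,-2.66) + 0.706·(-2.25,-4.01) = (-2.1765,-3.6131)
Shoelace sum Σ(x_i·y_{i+1} − x_{i+1}·y_i):
  i=1: 2.2163·2.0113 − -0.7688·-0.5696 = +4.0196 (running +4.0196)
  i=2: -0.7688·1.0356 − -1.4571·2.0113 = +2.1344 (running +6.1539)
  i=3: -1.4571·-1.5631 − -2.4341·1.0356 = +4.7983 (running +10.9522)
  i=4: -2.4341·-3.6131 − -2.1765·-1.5631 = +5.3925 (running +16.3447)
  i=5: -2.1765·-0.5696 − 2.2163·-3.6131 = +9.2474 (running +25.5921)
Area = |Σ|/2 = |25.5921|/2 = 12.7960

Area at t=0.706: 12.7960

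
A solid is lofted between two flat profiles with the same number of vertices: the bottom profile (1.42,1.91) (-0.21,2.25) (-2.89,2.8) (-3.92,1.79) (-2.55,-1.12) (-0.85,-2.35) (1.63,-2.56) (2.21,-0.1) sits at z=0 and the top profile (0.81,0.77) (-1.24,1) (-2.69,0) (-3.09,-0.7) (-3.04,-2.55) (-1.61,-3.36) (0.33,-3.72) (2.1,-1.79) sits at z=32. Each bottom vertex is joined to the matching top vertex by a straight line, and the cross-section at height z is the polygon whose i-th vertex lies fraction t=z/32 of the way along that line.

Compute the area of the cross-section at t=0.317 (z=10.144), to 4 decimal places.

Cross-section at t=0.317: each vertex is (1-t)·p0[i] + t·p1[i].
  v1: (1-0.317)·(1.42,1.91) + 0.317·(0.81,0.77) = (1.2266,1.5486)
  v2: (1-0.317)·(-0.21,2.25) + 0.317·(-1.24,1) = (-0.5365,1.8538)
  v3: (1-0.317)·(-2.89,2.8) + 0.317·(-2.69,0) = (-2.8266,1.9124)
  v4: (1-0.317)·(-3.92,1.79) + 0.317·(-3.09,-0.7) = (-3.6569,1.0007)
  v5: (1-0.317)·(-2.55,-1.12) + 0.317·(-3.04,-2.55) = (-2.7053,-1.5733)
  v6: (1-0.317)·(-0.85,-2.35) + 0.317·(-1.61,-3.36) = (-1.0909,-2.6702)
  v7: (1-0.317)·(1.63,-2.56) + 0.317·(0.33,-3.72) = (1.2179,-2.9277)
  v8: (1-0.317)·(2.21,-0.1) + 0.317·(2.1,-1.79) = (2.1751,-0.6357)
Shoelace sum Σ(x_i·y_{i+1} − x_{i+1}·y_i):
  i=1: 1.2266·1.8538 − -0.5365·1.5486 = +3.1047 (running +3.1047)
  i=2: -0.5365·1.9124 − -2.8266·1.8538 = +4.2138 (running +7.3185)
  i=3: -2.8266·1.0007 − -3.6569·1.9124 = +4.1649 (running +11.4834)
  i=4: -3.6569·-1.5733 − -2.7053·1.0007 = +8.4606 (running +19.9440)
  i=5: -2.7053·-2.6702 − -1.0909·-1.5733 = +5.5073 (running +25.4513)
  i=6: -1.0909·-2.9277 − 1.2179·-2.6702 = +6.4459 (running +31.8973)
  i=7: 1.2179·-0.6357 − 2.1751·-2.9277 = +5.5939 (running +37.4912)
  i=8: 2.1751·1.5486 − 1.2266·-0.6357 = +4.1483 (running +41.6394)
Area = |Σ|/2 = |41.6394|/2 = 20.8197

Area at t=0.317: 20.8197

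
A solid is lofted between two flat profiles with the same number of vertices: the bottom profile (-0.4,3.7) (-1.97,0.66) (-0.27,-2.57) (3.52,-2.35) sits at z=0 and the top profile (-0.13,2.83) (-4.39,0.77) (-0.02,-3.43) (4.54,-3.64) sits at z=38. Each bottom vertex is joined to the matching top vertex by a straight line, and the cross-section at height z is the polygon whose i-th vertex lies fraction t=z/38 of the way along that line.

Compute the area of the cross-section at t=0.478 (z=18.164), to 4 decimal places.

Cross-section at t=0.478: each vertex is (1-t)·p0[i] + t·p1[i].
  v1: (1-0.478)·(-0.4,3.7) + 0.478·(-0.13,2.83) = (-0.2709,3.2841)
  v2: (1-0.478)·(-1.97,0.66) + 0.478·(-4.39,0.77) = (-3.1268,0.7126)
  v3: (1-0.478)·(-0.27,-2.57) + 0.478·(-0.02,-3.43) = (-0.1505,-2.9811)
  v4: (1-0.478)·(3.52,-2.35) + 0.478·(4.54,-3.64) = (4.0076,-2.9666)
Shoelace sum Σ(x_i·y_{i+1} − x_{i+1}·y_i):
  i=1: -0.2709·0.7126 − -3.1268·3.2841 = +10.0757 (running +10.0757)
  i=2: -3.1268·-2.9811 − -0.1505·0.7126 = +9.4284 (running +19.5040)
  i=3: -0.1505·-2.9666 − 4.0076·-2.9811 = +12.3933 (running +31.8973)
  i=4: 4.0076·3.2841 − -0.2709·-2.9666 = +12.3576 (running +44.2550)
Area = |Σ|/2 = |44.2550|/2 = 22.1275

Area at t=0.478: 22.1275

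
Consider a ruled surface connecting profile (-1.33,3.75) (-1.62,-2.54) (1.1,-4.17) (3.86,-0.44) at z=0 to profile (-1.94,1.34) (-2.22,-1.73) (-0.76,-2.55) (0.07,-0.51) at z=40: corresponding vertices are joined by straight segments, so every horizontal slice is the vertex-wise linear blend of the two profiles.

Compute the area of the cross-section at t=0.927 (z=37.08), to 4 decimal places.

Area at t=0.927: 6.0944

Cross-section at t=0.927: each vertex is (1-t)·p0[i] + t·p1[i].
  v1: (1-0.927)·(-1.33,3.75) + 0.927·(-1.94,1.34) = (-1.8955,1.5159)
  v2: (1-0.927)·(-1.62,-2.54) + 0.927·(-2.22,-1.73) = (-2.1762,-1.7891)
  v3: (1-0.927)·(1.1,-4.17) + 0.927·(-0.76,-2.55) = (-0.6242,-2.6683)
  v4: (1-0.927)·(3.86,-0.44) + 0.927·(0.07,-0.51) = (0.3467,-0.5049)
Shoelace sum Σ(x_i·y_{i+1} − x_{i+1}·y_i):
  i=1: -1.8955·-1.7891 − -2.1762·1.5159 = +6.6902 (running +6.6902)
  i=2: -2.1762·-2.6683 − -0.6242·-1.7891 = +4.6899 (running +11.3801)
  i=3: -0.6242·-0.5049 − 0.3467·-2.6683 = +1.2402 (running +12.6202)
  i=4: 0.3467·1.5159 − -1.8955·-0.5049 = -0.4315 (running +12.1888)
Area = |Σ|/2 = |12.1888|/2 = 6.0944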